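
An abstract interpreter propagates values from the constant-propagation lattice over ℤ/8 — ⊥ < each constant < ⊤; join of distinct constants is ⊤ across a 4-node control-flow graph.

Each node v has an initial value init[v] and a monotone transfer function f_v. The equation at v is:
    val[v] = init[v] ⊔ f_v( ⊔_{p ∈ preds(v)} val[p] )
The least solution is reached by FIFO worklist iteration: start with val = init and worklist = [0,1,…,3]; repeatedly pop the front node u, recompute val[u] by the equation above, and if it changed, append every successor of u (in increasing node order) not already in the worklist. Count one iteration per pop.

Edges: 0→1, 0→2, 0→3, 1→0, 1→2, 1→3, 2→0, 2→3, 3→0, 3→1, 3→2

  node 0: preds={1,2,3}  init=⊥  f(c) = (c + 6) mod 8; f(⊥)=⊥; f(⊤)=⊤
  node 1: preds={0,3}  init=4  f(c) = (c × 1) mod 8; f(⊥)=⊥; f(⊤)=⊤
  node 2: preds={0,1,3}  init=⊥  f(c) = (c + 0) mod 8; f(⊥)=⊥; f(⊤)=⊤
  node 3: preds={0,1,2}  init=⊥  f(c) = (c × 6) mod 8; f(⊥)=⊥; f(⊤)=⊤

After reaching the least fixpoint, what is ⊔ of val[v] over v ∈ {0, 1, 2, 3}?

⊤

Iteration log — 8 steps:
  step 1. node 0  ⊔preds=4  new=2  old=⊥  +wl: 
  step 2. node 1  ⊔preds=2  new=⊤  old=4  +wl: 0
  step 3. node 2  ⊔preds=⊤  new=⊤  old=⊥  +wl: 
  step 4. node 3  ⊔preds=⊤  new=⊤  old=⊥  +wl: 1,2
  step 5. node 0  ⊔preds=⊤  new=⊤  old=2  +wl: 3
  step 6. node 1  ⊔preds=⊤  new=⊤  stable
  step 7. node 2  ⊔preds=⊤  new=⊤  stable
  step 8. node 3  ⊔preds=⊤  new=⊤  stable

Least fixpoint reached:
  node 0: ⊤
  node 1: ⊤
  node 2: ⊤
  node 3: ⊤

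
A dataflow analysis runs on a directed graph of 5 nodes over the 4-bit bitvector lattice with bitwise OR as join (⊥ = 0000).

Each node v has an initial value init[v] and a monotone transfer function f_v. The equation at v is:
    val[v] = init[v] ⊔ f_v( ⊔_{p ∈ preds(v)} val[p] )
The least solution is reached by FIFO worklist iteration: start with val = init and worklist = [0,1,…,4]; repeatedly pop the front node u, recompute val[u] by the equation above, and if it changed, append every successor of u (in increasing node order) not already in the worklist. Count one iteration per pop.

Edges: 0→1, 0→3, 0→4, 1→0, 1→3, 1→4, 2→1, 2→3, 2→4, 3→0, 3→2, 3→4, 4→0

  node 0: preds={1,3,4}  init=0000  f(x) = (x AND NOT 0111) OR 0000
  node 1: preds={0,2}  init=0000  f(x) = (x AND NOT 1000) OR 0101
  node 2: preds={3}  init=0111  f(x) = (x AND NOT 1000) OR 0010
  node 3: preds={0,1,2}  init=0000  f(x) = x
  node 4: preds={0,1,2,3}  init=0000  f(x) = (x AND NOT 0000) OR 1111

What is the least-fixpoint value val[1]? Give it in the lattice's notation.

0111

Trace (12 dequeues):
  [1] u=0 | in 0000 | out 0000 | ==
  [2] u=1 | in 0111 | out 0111 | prev 0000 | push {0}
  [3] u=2 | in 0000 | out 0111 | ==
  [4] u=3 | in 0111 | out 0111 | prev 0000 | push {2}
  [5] u=4 | in 0111 | out 1111 | prev 0000 | push {}
  [6] u=0 | in 1111 | out 1000 | prev 0000 | push {1,3,4}
  [7] u=2 | in 0111 | out 0111 | ==
  [8] u=1 | in 1111 | out 0111 | ==
  [9] u=3 | in 1111 | out 1111 | prev 0111 | push {0,2}
  [10] u=4 | in 1111 | out 1111 | ==
  [11] u=0 | in 1111 | out 1000 | ==
  [12] u=2 | in 1111 | out 0111 | ==

Converged values:
  [0] 1000
  [1] 0111
  [2] 0111
  [3] 1111
  [4] 1111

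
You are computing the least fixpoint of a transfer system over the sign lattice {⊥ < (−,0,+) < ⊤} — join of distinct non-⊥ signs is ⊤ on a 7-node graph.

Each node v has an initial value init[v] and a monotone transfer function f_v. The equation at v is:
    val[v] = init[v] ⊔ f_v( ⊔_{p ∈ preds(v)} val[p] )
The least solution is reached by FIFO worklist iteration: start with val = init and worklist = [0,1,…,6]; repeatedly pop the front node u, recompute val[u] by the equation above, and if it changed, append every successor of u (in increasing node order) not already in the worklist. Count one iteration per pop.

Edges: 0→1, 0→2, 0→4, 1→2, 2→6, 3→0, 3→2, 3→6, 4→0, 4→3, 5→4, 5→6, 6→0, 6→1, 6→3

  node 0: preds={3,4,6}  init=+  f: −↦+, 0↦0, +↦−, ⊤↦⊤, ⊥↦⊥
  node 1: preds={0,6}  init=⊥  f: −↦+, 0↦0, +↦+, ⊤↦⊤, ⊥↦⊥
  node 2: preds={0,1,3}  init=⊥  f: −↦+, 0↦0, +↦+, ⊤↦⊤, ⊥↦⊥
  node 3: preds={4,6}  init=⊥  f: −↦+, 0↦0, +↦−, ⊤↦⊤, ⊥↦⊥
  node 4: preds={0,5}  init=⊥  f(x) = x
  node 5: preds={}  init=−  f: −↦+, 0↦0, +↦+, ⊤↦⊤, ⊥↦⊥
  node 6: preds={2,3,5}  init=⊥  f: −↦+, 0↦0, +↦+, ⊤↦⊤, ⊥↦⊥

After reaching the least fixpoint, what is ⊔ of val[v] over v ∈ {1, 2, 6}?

Iteration log — 14 steps:
  step 1. node 0  ⊔preds=⊥  new=+  stable
  step 2. node 1  ⊔preds=+  new=+  old=⊥  +wl: 
  step 3. node 2  ⊔preds=+  new=+  old=⊥  +wl: 
  step 4. node 3  ⊔preds=⊥  new=⊥  stable
  step 5. node 4  ⊔preds=⊤  new=⊤  old=⊥  +wl: 0,3
  step 6. node 5  ⊔preds=⊥  new=−  stable
  step 7. node 6  ⊔preds=⊤  new=⊤  old=⊥  +wl: 1
  step 8. node 0  ⊔preds=⊤  new=⊤  old=+  +wl: 2,4
  step 9. node 3  ⊔preds=⊤  new=⊤  old=⊥  +wl: 0,6
  step 10. node 1  ⊔preds=⊤  new=⊤  old=+  +wl: 
  step 11. node 2  ⊔preds=⊤  new=⊤  old=+  +wl: 
  step 12. node 4  ⊔preds=⊤  new=⊤  stable
  step 13. node 0  ⊔preds=⊤  new=⊤  stable
  step 14. node 6  ⊔preds=⊤  new=⊤  stable

Least fixpoint reached:
  node 0: ⊤
  node 1: ⊤
  node 2: ⊤
  node 3: ⊤
  node 4: ⊤
  node 5: −
  node 6: ⊤

⊤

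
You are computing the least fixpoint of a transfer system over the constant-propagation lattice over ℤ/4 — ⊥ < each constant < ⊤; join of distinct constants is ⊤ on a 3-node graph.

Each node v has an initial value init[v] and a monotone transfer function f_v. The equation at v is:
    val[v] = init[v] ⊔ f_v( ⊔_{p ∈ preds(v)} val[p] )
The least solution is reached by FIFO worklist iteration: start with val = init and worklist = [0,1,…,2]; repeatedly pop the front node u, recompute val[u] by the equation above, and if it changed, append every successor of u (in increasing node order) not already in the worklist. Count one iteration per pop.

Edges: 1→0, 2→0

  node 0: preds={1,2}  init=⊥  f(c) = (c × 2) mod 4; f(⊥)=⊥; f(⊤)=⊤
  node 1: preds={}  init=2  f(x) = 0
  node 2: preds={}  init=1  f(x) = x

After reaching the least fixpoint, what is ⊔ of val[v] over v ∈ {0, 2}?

Iteration log — 4 steps:
  step 1. node 0  ⊔preds=⊤  new=⊤  old=⊥  +wl: 
  step 2. node 1  ⊔preds=⊥  new=⊤  old=2  +wl: 0
  step 3. node 2  ⊔preds=⊥  new=1  stable
  step 4. node 0  ⊔preds=⊤  new=⊤  stable

Least fixpoint reached:
  node 0: ⊤
  node 1: ⊤
  node 2: 1

⊤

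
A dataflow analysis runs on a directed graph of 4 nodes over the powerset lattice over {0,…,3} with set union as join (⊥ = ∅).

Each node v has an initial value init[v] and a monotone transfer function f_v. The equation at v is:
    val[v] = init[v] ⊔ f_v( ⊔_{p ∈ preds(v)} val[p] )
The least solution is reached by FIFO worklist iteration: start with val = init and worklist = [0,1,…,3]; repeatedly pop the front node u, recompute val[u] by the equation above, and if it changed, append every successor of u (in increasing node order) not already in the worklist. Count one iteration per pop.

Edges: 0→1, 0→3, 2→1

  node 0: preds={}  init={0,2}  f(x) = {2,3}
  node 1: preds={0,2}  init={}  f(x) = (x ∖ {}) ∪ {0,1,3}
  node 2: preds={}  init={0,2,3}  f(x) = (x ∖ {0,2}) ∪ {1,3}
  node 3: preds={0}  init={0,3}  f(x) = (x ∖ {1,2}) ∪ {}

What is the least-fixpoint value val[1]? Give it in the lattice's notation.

{0,1,2,3}

Worklist (5 pops):
  #1 pop 0: in={} → {0,2,3} (was {0,2}); enqueue []
  #2 pop 1: in={0,2,3} → {0,1,2,3} (was {}); enqueue []
  #3 pop 2: in={} → {0,1,2,3} (was {0,2,3}); enqueue [1]
  #4 pop 3: in={0,2,3} → {0,3} (no change)
  #5 pop 1: in={0,1,2,3} → {0,1,2,3} (no change)

Fixpoint:
  val[0] = {0,2,3}
  val[1] = {0,1,2,3}
  val[2] = {0,1,2,3}
  val[3] = {0,3}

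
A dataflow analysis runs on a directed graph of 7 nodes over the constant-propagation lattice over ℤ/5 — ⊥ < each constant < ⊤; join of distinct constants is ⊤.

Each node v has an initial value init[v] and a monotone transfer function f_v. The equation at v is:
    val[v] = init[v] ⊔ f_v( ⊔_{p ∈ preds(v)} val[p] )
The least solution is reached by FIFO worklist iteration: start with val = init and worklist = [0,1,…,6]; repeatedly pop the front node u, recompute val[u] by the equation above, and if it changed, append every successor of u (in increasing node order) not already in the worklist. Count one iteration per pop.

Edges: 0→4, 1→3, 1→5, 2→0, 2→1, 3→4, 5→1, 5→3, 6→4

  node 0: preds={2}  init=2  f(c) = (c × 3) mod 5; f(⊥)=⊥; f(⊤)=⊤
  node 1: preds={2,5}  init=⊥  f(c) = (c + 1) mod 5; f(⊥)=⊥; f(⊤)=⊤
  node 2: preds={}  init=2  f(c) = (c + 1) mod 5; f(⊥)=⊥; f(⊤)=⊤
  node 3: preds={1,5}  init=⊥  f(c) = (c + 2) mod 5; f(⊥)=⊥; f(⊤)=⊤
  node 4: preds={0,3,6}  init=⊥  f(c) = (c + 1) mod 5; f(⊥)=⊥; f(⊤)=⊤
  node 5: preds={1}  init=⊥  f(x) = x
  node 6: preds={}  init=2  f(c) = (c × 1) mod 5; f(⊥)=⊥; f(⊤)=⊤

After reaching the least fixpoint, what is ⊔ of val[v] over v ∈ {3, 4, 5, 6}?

⊤

Iteration log — 13 steps:
  step 1. node 0  ⊔preds=2  new=⊤  old=2  +wl: 
  step 2. node 1  ⊔preds=2  new=3  old=⊥  +wl: 
  step 3. node 2  ⊔preds=⊥  new=2  stable
  step 4. node 3  ⊔preds=3  new=0  old=⊥  +wl: 
  step 5. node 4  ⊔preds=⊤  new=⊤  old=⊥  +wl: 
  step 6. node 5  ⊔preds=3  new=3  old=⊥  +wl: 1,3
  step 7. node 6  ⊔preds=⊥  new=2  stable
  step 8. node 1  ⊔preds=⊤  new=⊤  old=3  +wl: 5
  step 9. node 3  ⊔preds=⊤  new=⊤  old=0  +wl: 4
  step 10. node 5  ⊔preds=⊤  new=⊤  old=3  +wl: 1,3
  step 11. node 4  ⊔preds=⊤  new=⊤  stable
  step 12. node 1  ⊔preds=⊤  new=⊤  stable
  step 13. node 3  ⊔preds=⊤  new=⊤  stable

Least fixpoint reached:
  node 0: ⊤
  node 1: ⊤
  node 2: 2
  node 3: ⊤
  node 4: ⊤
  node 5: ⊤
  node 6: 2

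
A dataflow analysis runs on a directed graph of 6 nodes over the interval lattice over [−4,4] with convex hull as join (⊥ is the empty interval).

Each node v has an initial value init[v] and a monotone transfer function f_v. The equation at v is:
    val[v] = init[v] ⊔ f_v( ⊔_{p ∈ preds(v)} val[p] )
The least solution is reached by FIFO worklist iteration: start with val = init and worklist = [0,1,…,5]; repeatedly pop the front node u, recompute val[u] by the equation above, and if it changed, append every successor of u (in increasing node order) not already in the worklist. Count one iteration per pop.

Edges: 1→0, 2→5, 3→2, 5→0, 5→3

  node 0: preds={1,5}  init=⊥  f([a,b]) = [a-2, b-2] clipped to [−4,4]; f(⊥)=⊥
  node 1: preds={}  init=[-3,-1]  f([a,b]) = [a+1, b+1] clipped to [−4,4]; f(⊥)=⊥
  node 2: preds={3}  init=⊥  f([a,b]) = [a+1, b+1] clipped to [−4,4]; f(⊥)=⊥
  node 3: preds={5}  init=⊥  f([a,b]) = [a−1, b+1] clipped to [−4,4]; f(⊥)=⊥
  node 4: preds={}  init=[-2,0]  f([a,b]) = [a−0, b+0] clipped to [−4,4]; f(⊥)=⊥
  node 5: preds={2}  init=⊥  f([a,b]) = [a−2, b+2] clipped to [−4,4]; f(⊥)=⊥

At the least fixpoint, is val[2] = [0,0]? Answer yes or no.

no

Trace (6 dequeues):
  [1] u=0 | in [-3,-1] | out [-4,-3] | prev ⊥ | push {}
  [2] u=1 | in ⊥ | out [-3,-1] | ==
  [3] u=2 | in ⊥ | out ⊥ | ==
  [4] u=3 | in ⊥ | out ⊥ | ==
  [5] u=4 | in ⊥ | out [-2,0] | ==
  [6] u=5 | in ⊥ | out ⊥ | ==

Converged values:
  [0] [-4,-3]
  [1] [-3,-1]
  [2] ⊥
  [3] ⊥
  [4] [-2,0]
  [5] ⊥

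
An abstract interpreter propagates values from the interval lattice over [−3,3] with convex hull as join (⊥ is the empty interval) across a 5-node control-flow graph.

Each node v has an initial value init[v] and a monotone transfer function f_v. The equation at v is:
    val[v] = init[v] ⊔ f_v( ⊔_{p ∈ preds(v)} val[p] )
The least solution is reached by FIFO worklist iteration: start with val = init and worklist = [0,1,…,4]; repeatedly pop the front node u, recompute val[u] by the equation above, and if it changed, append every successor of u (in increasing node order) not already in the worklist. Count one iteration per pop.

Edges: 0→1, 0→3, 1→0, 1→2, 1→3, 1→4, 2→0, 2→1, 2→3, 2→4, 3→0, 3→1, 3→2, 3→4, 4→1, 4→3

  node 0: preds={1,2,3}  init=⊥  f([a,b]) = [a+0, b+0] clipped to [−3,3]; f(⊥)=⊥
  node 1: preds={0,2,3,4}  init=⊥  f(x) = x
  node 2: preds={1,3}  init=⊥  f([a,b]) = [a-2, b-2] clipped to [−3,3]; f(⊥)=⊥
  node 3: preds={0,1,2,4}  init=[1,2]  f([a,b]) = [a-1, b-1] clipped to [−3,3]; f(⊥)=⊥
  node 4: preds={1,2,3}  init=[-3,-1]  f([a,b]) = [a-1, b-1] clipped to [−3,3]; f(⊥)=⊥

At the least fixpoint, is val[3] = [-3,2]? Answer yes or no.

yes

Worklist (9 pops):
  #1 pop 0: in=[1,2] → [1,2] (was ⊥); enqueue []
  #2 pop 1: in=[-3,2] → [-3,2] (was ⊥); enqueue [0]
  #3 pop 2: in=[-3,2] → [-3,0] (was ⊥); enqueue [1]
  #4 pop 3: in=[-3,2] → [-3,2] (was [1,2]); enqueue [2]
  #5 pop 4: in=[-3,2] → [-3,1] (was [-3,-1]); enqueue [3]
  #6 pop 0: in=[-3,2] → [-3,2] (was [1,2]); enqueue []
  #7 pop 1: in=[-3,2] → [-3,2] (no change)
  #8 pop 2: in=[-3,2] → [-3,0] (no change)
  #9 pop 3: in=[-3,2] → [-3,2] (no change)

Fixpoint:
  val[0] = [-3,2]
  val[1] = [-3,2]
  val[2] = [-3,0]
  val[3] = [-3,2]
  val[4] = [-3,1]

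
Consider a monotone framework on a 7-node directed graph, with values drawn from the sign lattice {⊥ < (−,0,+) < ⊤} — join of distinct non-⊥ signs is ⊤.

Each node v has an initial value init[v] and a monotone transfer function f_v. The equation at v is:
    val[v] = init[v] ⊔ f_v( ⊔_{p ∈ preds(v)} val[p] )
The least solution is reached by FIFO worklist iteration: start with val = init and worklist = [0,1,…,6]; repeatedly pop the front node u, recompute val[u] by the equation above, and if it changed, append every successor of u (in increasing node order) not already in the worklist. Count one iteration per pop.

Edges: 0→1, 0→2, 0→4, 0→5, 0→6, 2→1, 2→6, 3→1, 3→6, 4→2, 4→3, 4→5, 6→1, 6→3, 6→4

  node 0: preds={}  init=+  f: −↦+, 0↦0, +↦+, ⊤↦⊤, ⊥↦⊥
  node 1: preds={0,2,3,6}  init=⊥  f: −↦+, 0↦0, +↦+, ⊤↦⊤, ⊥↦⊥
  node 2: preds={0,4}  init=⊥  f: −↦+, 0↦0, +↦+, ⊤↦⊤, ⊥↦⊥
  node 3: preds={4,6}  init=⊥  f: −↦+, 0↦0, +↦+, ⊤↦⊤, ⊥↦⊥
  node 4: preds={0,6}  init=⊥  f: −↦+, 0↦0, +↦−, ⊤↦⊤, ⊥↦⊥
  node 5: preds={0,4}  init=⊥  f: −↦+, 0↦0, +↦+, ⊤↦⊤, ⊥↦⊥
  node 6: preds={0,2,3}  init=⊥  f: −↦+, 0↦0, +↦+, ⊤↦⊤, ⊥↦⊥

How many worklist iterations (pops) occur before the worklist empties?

19

Iteration log — 19 steps:
  step 1. node 0  ⊔preds=⊥  new=+  stable
  step 2. node 1  ⊔preds=+  new=+  old=⊥  +wl: 
  step 3. node 2  ⊔preds=+  new=+  old=⊥  +wl: 1
  step 4. node 3  ⊔preds=⊥  new=⊥  stable
  step 5. node 4  ⊔preds=+  new=−  old=⊥  +wl: 2,3
  step 6. node 5  ⊔preds=⊤  new=⊤  old=⊥  +wl: 
  step 7. node 6  ⊔preds=+  new=+  old=⊥  +wl: 4
  step 8. node 1  ⊔preds=+  new=+  stable
  step 9. node 2  ⊔preds=⊤  new=⊤  old=+  +wl: 1,6
  step 10. node 3  ⊔preds=⊤  new=⊤  old=⊥  +wl: 
  step 11. node 4  ⊔preds=+  new=−  stable
  step 12. node 1  ⊔preds=⊤  new=⊤  old=+  +wl: 
  step 13. node 6  ⊔preds=⊤  new=⊤  old=+  +wl: 1,3,4
  step 14. node 1  ⊔preds=⊤  new=⊤  stable
  step 15. node 3  ⊔preds=⊤  new=⊤  stable
  step 16. node 4  ⊔preds=⊤  new=⊤  old=−  +wl: 2,3,5
  step 17. node 2  ⊔preds=⊤  new=⊤  stable
  step 18. node 3  ⊔preds=⊤  new=⊤  stable
  step 19. node 5  ⊔preds=⊤  new=⊤  stable

Least fixpoint reached:
  node 0: +
  node 1: ⊤
  node 2: ⊤
  node 3: ⊤
  node 4: ⊤
  node 5: ⊤
  node 6: ⊤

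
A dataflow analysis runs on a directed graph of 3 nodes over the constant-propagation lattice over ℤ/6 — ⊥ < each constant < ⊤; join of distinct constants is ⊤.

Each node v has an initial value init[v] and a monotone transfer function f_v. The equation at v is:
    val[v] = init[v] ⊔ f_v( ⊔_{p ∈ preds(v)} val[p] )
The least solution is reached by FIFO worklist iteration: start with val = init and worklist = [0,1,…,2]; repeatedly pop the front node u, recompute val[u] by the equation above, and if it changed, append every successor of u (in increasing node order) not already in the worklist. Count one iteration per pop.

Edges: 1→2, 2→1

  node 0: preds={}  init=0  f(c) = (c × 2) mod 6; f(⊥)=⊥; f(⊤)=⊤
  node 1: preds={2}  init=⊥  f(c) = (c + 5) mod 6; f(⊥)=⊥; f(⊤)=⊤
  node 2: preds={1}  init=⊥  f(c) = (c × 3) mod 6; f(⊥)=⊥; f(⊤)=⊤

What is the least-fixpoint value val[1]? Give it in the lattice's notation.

Trace (3 dequeues):
  [1] u=0 | in ⊥ | out 0 | ==
  [2] u=1 | in ⊥ | out ⊥ | ==
  [3] u=2 | in ⊥ | out ⊥ | ==

Converged values:
  [0] 0
  [1] ⊥
  [2] ⊥

⊥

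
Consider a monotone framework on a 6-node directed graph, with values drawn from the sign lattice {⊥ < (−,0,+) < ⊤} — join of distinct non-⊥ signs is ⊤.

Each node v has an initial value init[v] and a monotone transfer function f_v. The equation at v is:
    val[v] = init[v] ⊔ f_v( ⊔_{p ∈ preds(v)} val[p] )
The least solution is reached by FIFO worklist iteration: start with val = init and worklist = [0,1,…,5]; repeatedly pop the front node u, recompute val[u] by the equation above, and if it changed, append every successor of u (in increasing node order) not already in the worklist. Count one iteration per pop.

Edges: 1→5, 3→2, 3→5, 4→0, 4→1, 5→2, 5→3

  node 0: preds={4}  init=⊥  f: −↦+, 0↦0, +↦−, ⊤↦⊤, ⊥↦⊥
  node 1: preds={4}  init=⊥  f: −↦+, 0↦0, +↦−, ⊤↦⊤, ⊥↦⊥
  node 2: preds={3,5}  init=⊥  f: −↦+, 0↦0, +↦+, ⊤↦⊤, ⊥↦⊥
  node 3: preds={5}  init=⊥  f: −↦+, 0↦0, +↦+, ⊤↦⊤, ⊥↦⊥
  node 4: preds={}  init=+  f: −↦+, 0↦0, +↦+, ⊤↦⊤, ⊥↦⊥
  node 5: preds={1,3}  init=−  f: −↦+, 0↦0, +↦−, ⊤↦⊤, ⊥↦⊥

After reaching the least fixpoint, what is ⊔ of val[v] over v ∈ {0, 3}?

⊤

Worklist (10 pops):
  #1 pop 0: in=+ → − (was ⊥); enqueue []
  #2 pop 1: in=+ → − (was ⊥); enqueue []
  #3 pop 2: in=− → + (was ⊥); enqueue []
  #4 pop 3: in=− → + (was ⊥); enqueue [2]
  #5 pop 4: in=⊥ → + (no change)
  #6 pop 5: in=⊤ → ⊤ (was −); enqueue [3]
  #7 pop 2: in=⊤ → ⊤ (was +); enqueue []
  #8 pop 3: in=⊤ → ⊤ (was +); enqueue [2,5]
  #9 pop 2: in=⊤ → ⊤ (no change)
  #10 pop 5: in=⊤ → ⊤ (no change)

Fixpoint:
  val[0] = −
  val[1] = −
  val[2] = ⊤
  val[3] = ⊤
  val[4] = +
  val[5] = ⊤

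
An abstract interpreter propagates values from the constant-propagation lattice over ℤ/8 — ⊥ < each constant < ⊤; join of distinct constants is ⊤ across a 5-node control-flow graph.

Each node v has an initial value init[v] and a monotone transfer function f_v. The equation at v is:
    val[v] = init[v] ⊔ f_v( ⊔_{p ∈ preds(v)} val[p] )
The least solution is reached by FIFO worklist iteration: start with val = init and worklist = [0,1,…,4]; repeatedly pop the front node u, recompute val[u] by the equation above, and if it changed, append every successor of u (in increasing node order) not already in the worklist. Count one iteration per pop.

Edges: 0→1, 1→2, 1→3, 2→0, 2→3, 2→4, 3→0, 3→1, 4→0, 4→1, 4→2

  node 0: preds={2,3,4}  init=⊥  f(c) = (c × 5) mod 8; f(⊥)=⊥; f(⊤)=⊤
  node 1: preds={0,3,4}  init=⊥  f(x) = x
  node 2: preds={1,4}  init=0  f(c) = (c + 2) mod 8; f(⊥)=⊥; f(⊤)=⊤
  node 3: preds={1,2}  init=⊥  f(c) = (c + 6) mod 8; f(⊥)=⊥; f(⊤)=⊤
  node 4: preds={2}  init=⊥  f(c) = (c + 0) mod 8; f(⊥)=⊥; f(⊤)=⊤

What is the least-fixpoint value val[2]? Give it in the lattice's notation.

⊤

Iteration log — 9 steps:
  step 1. node 0  ⊔preds=0  new=0  old=⊥  +wl: 
  step 2. node 1  ⊔preds=0  new=0  old=⊥  +wl: 
  step 3. node 2  ⊔preds=0  new=⊤  old=0  +wl: 0
  step 4. node 3  ⊔preds=⊤  new=⊤  old=⊥  +wl: 1
  step 5. node 4  ⊔preds=⊤  new=⊤  old=⊥  +wl: 2
  step 6. node 0  ⊔preds=⊤  new=⊤  old=0  +wl: 
  step 7. node 1  ⊔preds=⊤  new=⊤  old=0  +wl: 3
  step 8. node 2  ⊔preds=⊤  new=⊤  stable
  step 9. node 3  ⊔preds=⊤  new=⊤  stable

Least fixpoint reached:
  node 0: ⊤
  node 1: ⊤
  node 2: ⊤
  node 3: ⊤
  node 4: ⊤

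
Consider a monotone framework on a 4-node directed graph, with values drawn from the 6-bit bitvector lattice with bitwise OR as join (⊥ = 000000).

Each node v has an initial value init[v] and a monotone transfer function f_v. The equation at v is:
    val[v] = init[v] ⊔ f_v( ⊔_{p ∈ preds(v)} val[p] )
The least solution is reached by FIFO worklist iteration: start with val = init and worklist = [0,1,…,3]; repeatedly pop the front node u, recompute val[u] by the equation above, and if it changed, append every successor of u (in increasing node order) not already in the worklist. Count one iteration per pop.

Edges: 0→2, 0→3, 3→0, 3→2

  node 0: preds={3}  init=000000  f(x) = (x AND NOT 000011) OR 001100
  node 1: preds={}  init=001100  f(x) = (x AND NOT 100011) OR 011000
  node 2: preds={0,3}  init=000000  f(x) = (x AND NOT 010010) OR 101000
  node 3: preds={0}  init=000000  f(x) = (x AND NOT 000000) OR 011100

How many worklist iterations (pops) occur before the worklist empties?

7

Trace (7 dequeues):
  [1] u=0 | in 000000 | out 001100 | prev 000000 | push {}
  [2] u=1 | in 000000 | out 011100 | prev 001100 | push {}
  [3] u=2 | in 001100 | out 101100 | prev 000000 | push {}
  [4] u=3 | in 001100 | out 011100 | prev 000000 | push {0,2}
  [5] u=0 | in 011100 | out 011100 | prev 001100 | push {3}
  [6] u=2 | in 011100 | out 101100 | ==
  [7] u=3 | in 011100 | out 011100 | ==

Converged values:
  [0] 011100
  [1] 011100
  [2] 101100
  [3] 011100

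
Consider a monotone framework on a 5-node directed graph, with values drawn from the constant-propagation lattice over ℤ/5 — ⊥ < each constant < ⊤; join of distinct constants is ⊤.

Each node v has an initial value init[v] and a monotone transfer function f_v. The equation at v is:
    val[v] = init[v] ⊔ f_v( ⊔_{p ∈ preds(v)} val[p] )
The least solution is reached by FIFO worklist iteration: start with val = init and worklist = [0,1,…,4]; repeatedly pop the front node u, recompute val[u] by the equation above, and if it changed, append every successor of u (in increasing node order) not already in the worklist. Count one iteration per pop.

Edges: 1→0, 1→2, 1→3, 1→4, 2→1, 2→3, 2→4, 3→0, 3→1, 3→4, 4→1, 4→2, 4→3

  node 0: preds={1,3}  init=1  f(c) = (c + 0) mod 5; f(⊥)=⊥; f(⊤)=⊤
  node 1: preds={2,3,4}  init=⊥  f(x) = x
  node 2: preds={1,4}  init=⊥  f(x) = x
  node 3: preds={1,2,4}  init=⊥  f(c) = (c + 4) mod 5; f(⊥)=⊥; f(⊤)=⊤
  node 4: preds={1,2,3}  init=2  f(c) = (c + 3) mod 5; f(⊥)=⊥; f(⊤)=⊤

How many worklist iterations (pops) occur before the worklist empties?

12

Worklist (12 pops):
  #1 pop 0: in=⊥ → 1 (no change)
  #2 pop 1: in=2 → 2 (was ⊥); enqueue [0]
  #3 pop 2: in=2 → 2 (was ⊥); enqueue [1]
  #4 pop 3: in=2 → 1 (was ⊥); enqueue []
  #5 pop 4: in=⊤ → ⊤ (was 2); enqueue [2,3]
  #6 pop 0: in=⊤ → ⊤ (was 1); enqueue []
  #7 pop 1: in=⊤ → ⊤ (was 2); enqueue [0,4]
  #8 pop 2: in=⊤ → ⊤ (was 2); enqueue [1]
  #9 pop 3: in=⊤ → ⊤ (was 1); enqueue []
  #10 pop 0: in=⊤ → ⊤ (no change)
  #11 pop 4: in=⊤ → ⊤ (no change)
  #12 pop 1: in=⊤ → ⊤ (no change)

Fixpoint:
  val[0] = ⊤
  val[1] = ⊤
  val[2] = ⊤
  val[3] = ⊤
  val[4] = ⊤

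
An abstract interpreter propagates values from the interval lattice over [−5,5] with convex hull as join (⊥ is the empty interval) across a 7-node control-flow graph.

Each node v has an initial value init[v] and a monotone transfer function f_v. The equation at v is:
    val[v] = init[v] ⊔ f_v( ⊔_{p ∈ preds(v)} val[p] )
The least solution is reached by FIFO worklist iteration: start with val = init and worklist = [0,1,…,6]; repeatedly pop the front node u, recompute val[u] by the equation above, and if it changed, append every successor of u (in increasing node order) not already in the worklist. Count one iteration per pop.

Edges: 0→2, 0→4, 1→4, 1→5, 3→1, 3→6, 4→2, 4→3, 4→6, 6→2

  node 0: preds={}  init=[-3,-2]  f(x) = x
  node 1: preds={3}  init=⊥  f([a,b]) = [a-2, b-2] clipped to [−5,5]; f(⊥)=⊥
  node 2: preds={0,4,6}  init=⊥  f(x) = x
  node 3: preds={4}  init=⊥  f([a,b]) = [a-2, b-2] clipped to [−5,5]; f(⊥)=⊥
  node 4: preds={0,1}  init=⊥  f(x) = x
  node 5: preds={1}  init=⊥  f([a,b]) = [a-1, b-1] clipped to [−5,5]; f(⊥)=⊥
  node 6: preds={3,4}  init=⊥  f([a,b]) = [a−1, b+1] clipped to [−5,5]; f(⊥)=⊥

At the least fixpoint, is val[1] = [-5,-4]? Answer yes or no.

Iteration log — 16 steps:
  step 1. node 0  ⊔preds=⊥  new=[-3,-2]  stable
  step 2. node 1  ⊔preds=⊥  new=⊥  stable
  step 3. node 2  ⊔preds=[-3,-2]  new=[-3,-2]  old=⊥  +wl: 
  step 4. node 3  ⊔preds=⊥  new=⊥  stable
  step 5. node 4  ⊔preds=[-3,-2]  new=[-3,-2]  old=⊥  +wl: 2,3
  step 6. node 5  ⊔preds=⊥  new=⊥  stable
  step 7. node 6  ⊔preds=[-3,-2]  new=[-4,-1]  old=⊥  +wl: 
  step 8. node 2  ⊔preds=[-4,-1]  new=[-4,-1]  old=[-3,-2]  +wl: 
  step 9. node 3  ⊔preds=[-3,-2]  new=[-5,-4]  old=⊥  +wl: 1,6
  step 10. node 1  ⊔preds=[-5,-4]  new=[-5,-5]  old=⊥  +wl: 4,5
  step 11. node 6  ⊔preds=[-5,-2]  new=[-5,-1]  old=[-4,-1]  +wl: 2
  step 12. node 4  ⊔preds=[-5,-2]  new=[-5,-2]  old=[-3,-2]  +wl: 3,6
  step 13. node 5  ⊔preds=[-5,-5]  new=[-5,-5]  old=⊥  +wl: 
  step 14. node 2  ⊔preds=[-5,-1]  new=[-5,-1]  old=[-4,-1]  +wl: 
  step 15. node 3  ⊔preds=[-5,-2]  new=[-5,-4]  stable
  step 16. node 6  ⊔preds=[-5,-2]  new=[-5,-1]  stable

Least fixpoint reached:
  node 0: [-3,-2]
  node 1: [-5,-5]
  node 2: [-5,-1]
  node 3: [-5,-4]
  node 4: [-5,-2]
  node 5: [-5,-5]
  node 6: [-5,-1]

no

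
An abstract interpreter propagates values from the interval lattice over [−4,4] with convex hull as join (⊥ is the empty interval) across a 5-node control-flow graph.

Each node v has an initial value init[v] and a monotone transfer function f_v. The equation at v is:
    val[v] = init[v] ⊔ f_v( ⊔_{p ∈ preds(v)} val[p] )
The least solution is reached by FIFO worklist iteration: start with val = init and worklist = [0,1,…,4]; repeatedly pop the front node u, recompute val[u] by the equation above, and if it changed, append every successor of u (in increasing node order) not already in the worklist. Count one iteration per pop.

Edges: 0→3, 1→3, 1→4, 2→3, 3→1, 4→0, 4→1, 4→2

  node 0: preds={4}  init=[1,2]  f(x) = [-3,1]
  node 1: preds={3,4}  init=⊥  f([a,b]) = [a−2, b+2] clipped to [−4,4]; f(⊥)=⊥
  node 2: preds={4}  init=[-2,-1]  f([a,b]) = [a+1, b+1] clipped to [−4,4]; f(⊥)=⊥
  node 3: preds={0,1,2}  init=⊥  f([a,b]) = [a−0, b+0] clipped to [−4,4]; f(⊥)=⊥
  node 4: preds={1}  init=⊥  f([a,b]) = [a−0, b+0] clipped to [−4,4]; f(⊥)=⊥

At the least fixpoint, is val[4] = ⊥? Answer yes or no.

Iteration log — 12 steps:
  step 1. node 0  ⊔preds=⊥  new=[-3,2]  old=[1,2]  +wl: 
  step 2. node 1  ⊔preds=⊥  new=⊥  stable
  step 3. node 2  ⊔preds=⊥  new=[-2,-1]  stable
  step 4. node 3  ⊔preds=[-3,2]  new=[-3,2]  old=⊥  +wl: 1
  step 5. node 4  ⊔preds=⊥  new=⊥  stable
  step 6. node 1  ⊔preds=[-3,2]  new=[-4,4]  old=⊥  +wl: 3,4
  step 7. node 3  ⊔preds=[-4,4]  new=[-4,4]  old=[-3,2]  +wl: 1
  step 8. node 4  ⊔preds=[-4,4]  new=[-4,4]  old=⊥  +wl: 0,2
  step 9. node 1  ⊔preds=[-4,4]  new=[-4,4]  stable
  step 10. node 0  ⊔preds=[-4,4]  new=[-3,2]  stable
  step 11. node 2  ⊔preds=[-4,4]  new=[-3,4]  old=[-2,-1]  +wl: 3
  step 12. node 3  ⊔preds=[-4,4]  new=[-4,4]  stable

Least fixpoint reached:
  node 0: [-3,2]
  node 1: [-4,4]
  node 2: [-3,4]
  node 3: [-4,4]
  node 4: [-4,4]

no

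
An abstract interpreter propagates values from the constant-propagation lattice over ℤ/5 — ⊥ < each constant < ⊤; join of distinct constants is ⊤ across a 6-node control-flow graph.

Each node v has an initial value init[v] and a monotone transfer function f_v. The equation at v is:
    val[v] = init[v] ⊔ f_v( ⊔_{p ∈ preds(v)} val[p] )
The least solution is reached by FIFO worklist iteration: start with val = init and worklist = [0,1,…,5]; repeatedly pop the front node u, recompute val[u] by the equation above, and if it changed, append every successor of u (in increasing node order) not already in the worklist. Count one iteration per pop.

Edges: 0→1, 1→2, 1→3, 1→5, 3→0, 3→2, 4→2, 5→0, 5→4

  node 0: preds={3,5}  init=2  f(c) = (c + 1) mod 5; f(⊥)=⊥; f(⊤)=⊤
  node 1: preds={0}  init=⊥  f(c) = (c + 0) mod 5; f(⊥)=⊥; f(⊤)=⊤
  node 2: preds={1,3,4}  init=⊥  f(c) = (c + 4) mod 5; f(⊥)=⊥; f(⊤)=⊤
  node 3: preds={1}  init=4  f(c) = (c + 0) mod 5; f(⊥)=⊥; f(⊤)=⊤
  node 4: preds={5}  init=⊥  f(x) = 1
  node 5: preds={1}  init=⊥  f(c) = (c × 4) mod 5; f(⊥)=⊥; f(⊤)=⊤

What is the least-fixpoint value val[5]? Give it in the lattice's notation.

Iteration log — 9 steps:
  step 1. node 0  ⊔preds=4  new=⊤  old=2  +wl: 
  step 2. node 1  ⊔preds=⊤  new=⊤  old=⊥  +wl: 
  step 3. node 2  ⊔preds=⊤  new=⊤  old=⊥  +wl: 
  step 4. node 3  ⊔preds=⊤  new=⊤  old=4  +wl: 0,2
  step 5. node 4  ⊔preds=⊥  new=1  old=⊥  +wl: 
  step 6. node 5  ⊔preds=⊤  new=⊤  old=⊥  +wl: 4
  step 7. node 0  ⊔preds=⊤  new=⊤  stable
  step 8. node 2  ⊔preds=⊤  new=⊤  stable
  step 9. node 4  ⊔preds=⊤  new=1  stable

Least fixpoint reached:
  node 0: ⊤
  node 1: ⊤
  node 2: ⊤
  node 3: ⊤
  node 4: 1
  node 5: ⊤

⊤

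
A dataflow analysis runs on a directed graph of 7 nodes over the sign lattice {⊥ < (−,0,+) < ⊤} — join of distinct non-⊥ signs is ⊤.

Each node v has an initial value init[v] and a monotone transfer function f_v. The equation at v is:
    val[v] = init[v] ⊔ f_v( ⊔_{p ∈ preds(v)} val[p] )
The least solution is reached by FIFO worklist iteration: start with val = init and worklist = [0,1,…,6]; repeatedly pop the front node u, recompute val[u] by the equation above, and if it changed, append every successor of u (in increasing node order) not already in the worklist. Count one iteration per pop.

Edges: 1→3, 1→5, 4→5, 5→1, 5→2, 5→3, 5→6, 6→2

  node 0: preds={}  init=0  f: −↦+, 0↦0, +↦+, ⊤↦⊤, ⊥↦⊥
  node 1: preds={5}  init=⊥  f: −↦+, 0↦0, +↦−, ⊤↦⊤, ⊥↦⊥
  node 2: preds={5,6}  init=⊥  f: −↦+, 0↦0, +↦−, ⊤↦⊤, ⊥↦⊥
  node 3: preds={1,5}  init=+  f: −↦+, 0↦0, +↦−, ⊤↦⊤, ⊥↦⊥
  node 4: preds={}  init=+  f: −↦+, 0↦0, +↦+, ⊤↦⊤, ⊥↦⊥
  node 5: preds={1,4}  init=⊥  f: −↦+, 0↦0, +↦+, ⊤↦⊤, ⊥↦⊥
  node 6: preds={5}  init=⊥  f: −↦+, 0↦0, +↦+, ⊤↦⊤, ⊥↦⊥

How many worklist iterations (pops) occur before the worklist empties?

Worklist (17 pops):
  #1 pop 0: in=⊥ → 0 (no change)
  #2 pop 1: in=⊥ → ⊥ (no change)
  #3 pop 2: in=⊥ → ⊥ (no change)
  #4 pop 3: in=⊥ → + (no change)
  #5 pop 4: in=⊥ → + (no change)
  #6 pop 5: in=+ → + (was ⊥); enqueue [1,2,3]
  #7 pop 6: in=+ → + (was ⊥); enqueue []
  #8 pop 1: in=+ → − (was ⊥); enqueue [5]
  #9 pop 2: in=+ → − (was ⊥); enqueue []
  #10 pop 3: in=⊤ → ⊤ (was +); enqueue []
  #11 pop 5: in=⊤ → ⊤ (was +); enqueue [1,2,3,6]
  #12 pop 1: in=⊤ → ⊤ (was −); enqueue [5]
  #13 pop 2: in=⊤ → ⊤ (was −); enqueue []
  #14 pop 3: in=⊤ → ⊤ (no change)
  #15 pop 6: in=⊤ → ⊤ (was +); enqueue [2]
  #16 pop 5: in=⊤ → ⊤ (no change)
  #17 pop 2: in=⊤ → ⊤ (no change)

Fixpoint:
  val[0] = 0
  val[1] = ⊤
  val[2] = ⊤
  val[3] = ⊤
  val[4] = +
  val[5] = ⊤
  val[6] = ⊤

17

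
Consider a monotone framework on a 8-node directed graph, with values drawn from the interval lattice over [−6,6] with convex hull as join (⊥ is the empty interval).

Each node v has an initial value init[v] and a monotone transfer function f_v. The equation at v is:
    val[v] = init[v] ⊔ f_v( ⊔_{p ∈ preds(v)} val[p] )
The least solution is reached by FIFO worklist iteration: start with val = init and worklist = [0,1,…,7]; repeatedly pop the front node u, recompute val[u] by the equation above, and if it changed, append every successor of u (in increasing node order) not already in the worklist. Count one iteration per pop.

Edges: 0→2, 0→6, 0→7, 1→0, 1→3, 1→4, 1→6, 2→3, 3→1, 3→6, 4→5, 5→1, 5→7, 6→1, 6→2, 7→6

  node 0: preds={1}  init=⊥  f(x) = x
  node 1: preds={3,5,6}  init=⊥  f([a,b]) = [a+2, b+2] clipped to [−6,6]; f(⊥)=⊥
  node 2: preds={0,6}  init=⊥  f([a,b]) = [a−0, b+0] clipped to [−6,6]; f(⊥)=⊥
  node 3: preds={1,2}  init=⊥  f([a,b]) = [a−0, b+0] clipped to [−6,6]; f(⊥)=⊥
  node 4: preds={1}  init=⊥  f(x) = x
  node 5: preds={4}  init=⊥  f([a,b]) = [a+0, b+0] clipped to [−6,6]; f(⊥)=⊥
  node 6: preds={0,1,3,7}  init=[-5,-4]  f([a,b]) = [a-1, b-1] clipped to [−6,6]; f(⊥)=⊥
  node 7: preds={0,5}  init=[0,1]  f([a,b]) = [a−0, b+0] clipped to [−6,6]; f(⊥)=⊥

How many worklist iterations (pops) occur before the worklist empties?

Iteration log — 41 steps:
  step 1. node 0  ⊔preds=⊥  new=⊥  stable
  step 2. node 1  ⊔preds=[-5,-4]  new=[-3,-2]  old=⊥  +wl: 0
  step 3. node 2  ⊔preds=[-5,-4]  new=[-5,-4]  old=⊥  +wl: 
  step 4. node 3  ⊔preds=[-5,-2]  new=[-5,-2]  old=⊥  +wl: 1
  step 5. node 4  ⊔preds=[-3,-2]  new=[-3,-2]  old=⊥  +wl: 
  step 6. node 5  ⊔preds=[-3,-2]  new=[-3,-2]  old=⊥  +wl: 
  step 7. node 6  ⊔preds=[-5,1]  new=[-6,0]  old=[-5,-4]  +wl: 2
  step 8. node 7  ⊔preds=[-3,-2]  new=[-3,1]  old=[0,1]  +wl: 6
  step 9. node 0  ⊔preds=[-3,-2]  new=[-3,-2]  old=⊥  +wl: 7
  step 10. node 1  ⊔preds=[-6,0]  new=[-4,2]  old=[-3,-2]  +wl: 0,3,4
  step 11. node 2  ⊔preds=[-6,0]  new=[-6,0]  old=[-5,-4]  +wl: 
  step 12. node 6  ⊔preds=[-5,2]  new=[-6,1]  old=[-6,0]  +wl: 1,2
  step 13. node 7  ⊔preds=[-3,-2]  new=[-3,1]  stable
  step 14. node 0  ⊔preds=[-4,2]  new=[-4,2]  old=[-3,-2]  +wl: 6,7
  step 15. node 3  ⊔preds=[-6,2]  new=[-6,2]  old=[-5,-2]  +wl: 
  step 16. node 4  ⊔preds=[-4,2]  new=[-4,2]  old=[-3,-2]  +wl: 5
  step 17. node 1  ⊔preds=[-6,2]  new=[-4,4]  old=[-4,2]  +wl: 0,3,4
  step 18. node 2  ⊔preds=[-6,2]  new=[-6,2]  old=[-6,0]  +wl: 
  step 19. node 6  ⊔preds=[-6,4]  new=[-6,3]  old=[-6,1]  +wl: 1,2
  step 20. node 7  ⊔preds=[-4,2]  new=[-4,2]  old=[-3,1]  +wl: 6
  step 21. node 5  ⊔preds=[-4,2]  new=[-4,2]  old=[-3,-2]  +wl: 7
  step 22. node 0  ⊔preds=[-4,4]  new=[-4,4]  old=[-4,2]  +wl: 
  step 23. node 3  ⊔preds=[-6,4]  new=[-6,4]  old=[-6,2]  +wl: 
  step 24. node 4  ⊔preds=[-4,4]  new=[-4,4]  old=[-4,2]  +wl: 5
  step 25. node 1  ⊔preds=[-6,4]  new=[-4,6]  old=[-4,4]  +wl: 0,3,4
  step 26. node 2  ⊔preds=[-6,4]  new=[-6,4]  old=[-6,2]  +wl: 
  step 27. node 6  ⊔preds=[-6,6]  new=[-6,5]  old=[-6,3]  +wl: 1,2
  step 28. node 7  ⊔preds=[-4,4]  new=[-4,4]  old=[-4,2]  +wl: 6
  step 29. node 5  ⊔preds=[-4,4]  new=[-4,4]  old=[-4,2]  +wl: 7
  step 30. node 0  ⊔preds=[-4,6]  new=[-4,6]  old=[-4,4]  +wl: 
  step 31. node 3  ⊔preds=[-6,6]  new=[-6,6]  old=[-6,4]  +wl: 
  step 32. node 4  ⊔preds=[-4,6]  new=[-4,6]  old=[-4,4]  +wl: 5
  step 33. node 1  ⊔preds=[-6,6]  new=[-4,6]  stable
  step 34. node 2  ⊔preds=[-6,6]  new=[-6,6]  old=[-6,4]  +wl: 3
  step 35. node 6  ⊔preds=[-6,6]  new=[-6,5]  stable
  step 36. node 7  ⊔preds=[-4,6]  new=[-4,6]  old=[-4,4]  +wl: 6
  step 37. node 5  ⊔preds=[-4,6]  new=[-4,6]  old=[-4,4]  +wl: 1,7
  step 38. node 3  ⊔preds=[-6,6]  new=[-6,6]  stable
  step 39. node 6  ⊔preds=[-6,6]  new=[-6,5]  stable
  step 40. node 1  ⊔preds=[-6,6]  new=[-4,6]  stable
  step 41. node 7  ⊔preds=[-4,6]  new=[-4,6]  stable

Least fixpoint reached:
  node 0: [-4,6]
  node 1: [-4,6]
  node 2: [-6,6]
  node 3: [-6,6]
  node 4: [-4,6]
  node 5: [-4,6]
  node 6: [-6,5]
  node 7: [-4,6]

41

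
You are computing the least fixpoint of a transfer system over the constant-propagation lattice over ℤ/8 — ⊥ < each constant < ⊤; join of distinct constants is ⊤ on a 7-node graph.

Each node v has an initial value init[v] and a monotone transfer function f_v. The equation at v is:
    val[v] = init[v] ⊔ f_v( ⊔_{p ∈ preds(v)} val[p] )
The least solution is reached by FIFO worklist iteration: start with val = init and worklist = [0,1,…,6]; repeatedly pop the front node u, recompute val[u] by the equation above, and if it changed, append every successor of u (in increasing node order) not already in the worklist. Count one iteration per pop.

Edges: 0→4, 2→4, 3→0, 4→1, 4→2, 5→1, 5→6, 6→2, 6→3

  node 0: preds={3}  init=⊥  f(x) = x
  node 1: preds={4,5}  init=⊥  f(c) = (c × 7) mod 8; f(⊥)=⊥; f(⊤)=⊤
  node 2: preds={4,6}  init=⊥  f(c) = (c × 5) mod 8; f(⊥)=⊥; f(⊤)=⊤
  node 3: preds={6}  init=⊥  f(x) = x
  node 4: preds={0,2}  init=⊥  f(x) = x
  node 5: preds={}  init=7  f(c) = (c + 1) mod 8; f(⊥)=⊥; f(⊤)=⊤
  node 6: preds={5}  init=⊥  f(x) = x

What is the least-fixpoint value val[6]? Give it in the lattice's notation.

7

Iteration log — 16 steps:
  step 1. node 0  ⊔preds=⊥  new=⊥  stable
  step 2. node 1  ⊔preds=7  new=1  old=⊥  +wl: 
  step 3. node 2  ⊔preds=⊥  new=⊥  stable
  step 4. node 3  ⊔preds=⊥  new=⊥  stable
  step 5. node 4  ⊔preds=⊥  new=⊥  stable
  step 6. node 5  ⊔preds=⊥  new=7  stable
  step 7. node 6  ⊔preds=7  new=7  old=⊥  +wl: 2,3
  step 8. node 2  ⊔preds=7  new=3  old=⊥  +wl: 4
  step 9. node 3  ⊔preds=7  new=7  old=⊥  +wl: 0
  step 10. node 4  ⊔preds=3  new=3  old=⊥  +wl: 1,2
  step 11. node 0  ⊔preds=7  new=7  old=⊥  +wl: 4
  step 12. node 1  ⊔preds=⊤  new=⊤  old=1  +wl: 
  step 13. node 2  ⊔preds=⊤  new=⊤  old=3  +wl: 
  step 14. node 4  ⊔preds=⊤  new=⊤  old=3  +wl: 1,2
  step 15. node 1  ⊔preds=⊤  new=⊤  stable
  step 16. node 2  ⊔preds=⊤  new=⊤  stable

Least fixpoint reached:
  node 0: 7
  node 1: ⊤
  node 2: ⊤
  node 3: 7
  node 4: ⊤
  node 5: 7
  node 6: 7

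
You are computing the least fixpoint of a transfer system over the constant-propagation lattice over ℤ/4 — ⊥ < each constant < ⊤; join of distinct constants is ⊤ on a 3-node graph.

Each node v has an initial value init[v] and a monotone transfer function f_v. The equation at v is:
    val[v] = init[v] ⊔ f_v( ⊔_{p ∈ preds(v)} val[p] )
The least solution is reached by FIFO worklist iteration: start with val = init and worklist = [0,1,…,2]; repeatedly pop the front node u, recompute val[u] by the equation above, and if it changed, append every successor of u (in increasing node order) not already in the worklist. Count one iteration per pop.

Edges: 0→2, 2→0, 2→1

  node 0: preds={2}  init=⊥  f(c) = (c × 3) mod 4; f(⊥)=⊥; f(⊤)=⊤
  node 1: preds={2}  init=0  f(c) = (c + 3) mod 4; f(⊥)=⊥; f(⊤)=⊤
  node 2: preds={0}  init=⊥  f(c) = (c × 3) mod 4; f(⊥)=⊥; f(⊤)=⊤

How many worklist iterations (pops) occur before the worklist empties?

3

Trace (3 dequeues):
  [1] u=0 | in ⊥ | out ⊥ | ==
  [2] u=1 | in ⊥ | out 0 | ==
  [3] u=2 | in ⊥ | out ⊥ | ==

Converged values:
  [0] ⊥
  [1] 0
  [2] ⊥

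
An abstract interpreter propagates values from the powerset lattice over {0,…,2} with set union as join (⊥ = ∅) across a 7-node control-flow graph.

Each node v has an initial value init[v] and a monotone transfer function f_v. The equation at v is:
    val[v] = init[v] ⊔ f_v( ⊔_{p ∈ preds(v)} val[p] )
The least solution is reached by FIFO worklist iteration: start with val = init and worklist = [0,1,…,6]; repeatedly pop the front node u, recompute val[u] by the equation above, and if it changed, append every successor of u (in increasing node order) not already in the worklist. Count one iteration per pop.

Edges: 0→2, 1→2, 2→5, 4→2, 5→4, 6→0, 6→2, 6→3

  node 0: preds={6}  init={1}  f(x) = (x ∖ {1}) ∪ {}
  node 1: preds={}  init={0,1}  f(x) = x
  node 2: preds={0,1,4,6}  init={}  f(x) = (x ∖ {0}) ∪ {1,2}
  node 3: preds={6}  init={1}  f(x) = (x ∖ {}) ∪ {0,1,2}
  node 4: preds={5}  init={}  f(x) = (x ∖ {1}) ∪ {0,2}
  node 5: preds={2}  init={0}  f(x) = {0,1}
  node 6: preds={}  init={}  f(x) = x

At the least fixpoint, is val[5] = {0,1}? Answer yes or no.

yes

Worklist (9 pops):
  #1 pop 0: in={} → {1} (no change)
  #2 pop 1: in={} → {0,1} (no change)
  #3 pop 2: in={0,1} → {1,2} (was {}); enqueue []
  #4 pop 3: in={} → {0,1,2} (was {1}); enqueue []
  #5 pop 4: in={0} → {0,2} (was {}); enqueue [2]
  #6 pop 5: in={1,2} → {0,1} (was {0}); enqueue [4]
  #7 pop 6: in={} → {} (no change)
  #8 pop 2: in={0,1,2} → {1,2} (no change)
  #9 pop 4: in={0,1} → {0,2} (no change)

Fixpoint:
  val[0] = {1}
  val[1] = {0,1}
  val[2] = {1,2}
  val[3] = {0,1,2}
  val[4] = {0,2}
  val[5] = {0,1}
  val[6] = {}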